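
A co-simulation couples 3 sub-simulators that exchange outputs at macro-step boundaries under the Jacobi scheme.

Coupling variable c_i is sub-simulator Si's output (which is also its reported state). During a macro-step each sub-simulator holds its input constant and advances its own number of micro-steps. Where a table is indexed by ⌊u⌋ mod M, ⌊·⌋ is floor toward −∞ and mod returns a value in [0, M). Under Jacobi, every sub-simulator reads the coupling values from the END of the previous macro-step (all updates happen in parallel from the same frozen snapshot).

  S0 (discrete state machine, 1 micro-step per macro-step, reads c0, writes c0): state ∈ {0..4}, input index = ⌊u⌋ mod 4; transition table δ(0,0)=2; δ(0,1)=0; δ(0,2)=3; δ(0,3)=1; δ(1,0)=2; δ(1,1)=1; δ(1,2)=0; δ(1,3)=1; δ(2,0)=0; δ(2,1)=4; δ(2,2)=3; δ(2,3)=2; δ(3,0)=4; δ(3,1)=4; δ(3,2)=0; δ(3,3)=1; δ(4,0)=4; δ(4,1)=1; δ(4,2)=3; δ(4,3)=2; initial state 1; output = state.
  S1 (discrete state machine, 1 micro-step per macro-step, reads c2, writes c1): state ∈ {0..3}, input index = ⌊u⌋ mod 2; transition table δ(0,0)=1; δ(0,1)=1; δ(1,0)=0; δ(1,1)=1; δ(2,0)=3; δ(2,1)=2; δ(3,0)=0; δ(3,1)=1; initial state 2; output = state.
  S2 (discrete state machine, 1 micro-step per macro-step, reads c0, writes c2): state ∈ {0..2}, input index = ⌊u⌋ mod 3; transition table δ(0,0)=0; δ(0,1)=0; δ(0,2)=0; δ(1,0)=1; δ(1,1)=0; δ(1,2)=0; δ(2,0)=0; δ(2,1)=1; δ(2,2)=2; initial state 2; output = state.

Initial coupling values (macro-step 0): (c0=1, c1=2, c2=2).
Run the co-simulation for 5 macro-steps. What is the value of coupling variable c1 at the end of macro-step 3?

macro 1: S0 reads c0=1 → after 1×micro: 1; S1 reads c2=2 → after 1×micro: 3; S2 reads c0=1 → after 1×micro: 1 ⇒ (c0=1, c1=3, c2=1)
macro 2: S0 reads c0=1 → after 1×micro: 1; S1 reads c2=1 → after 1×micro: 1; S2 reads c0=1 → after 1×micro: 0 ⇒ (c0=1, c1=1, c2=0)
macro 3: S0 reads c0=1 → after 1×micro: 1; S1 reads c2=0 → after 1×micro: 0; S2 reads c0=1 → after 1×micro: 0 ⇒ (c0=1, c1=0, c2=0)
macro 4: S0 reads c0=1 → after 1×micro: 1; S1 reads c2=0 → after 1×micro: 1; S2 reads c0=1 → after 1×micro: 0 ⇒ (c0=1, c1=1, c2=0)
macro 5: S0 reads c0=1 → after 1×micro: 1; S1 reads c2=0 → after 1×micro: 0; S2 reads c0=1 → after 1×micro: 0 ⇒ (c0=1, c1=0, c2=0)

c1 at macro-step 3 = 0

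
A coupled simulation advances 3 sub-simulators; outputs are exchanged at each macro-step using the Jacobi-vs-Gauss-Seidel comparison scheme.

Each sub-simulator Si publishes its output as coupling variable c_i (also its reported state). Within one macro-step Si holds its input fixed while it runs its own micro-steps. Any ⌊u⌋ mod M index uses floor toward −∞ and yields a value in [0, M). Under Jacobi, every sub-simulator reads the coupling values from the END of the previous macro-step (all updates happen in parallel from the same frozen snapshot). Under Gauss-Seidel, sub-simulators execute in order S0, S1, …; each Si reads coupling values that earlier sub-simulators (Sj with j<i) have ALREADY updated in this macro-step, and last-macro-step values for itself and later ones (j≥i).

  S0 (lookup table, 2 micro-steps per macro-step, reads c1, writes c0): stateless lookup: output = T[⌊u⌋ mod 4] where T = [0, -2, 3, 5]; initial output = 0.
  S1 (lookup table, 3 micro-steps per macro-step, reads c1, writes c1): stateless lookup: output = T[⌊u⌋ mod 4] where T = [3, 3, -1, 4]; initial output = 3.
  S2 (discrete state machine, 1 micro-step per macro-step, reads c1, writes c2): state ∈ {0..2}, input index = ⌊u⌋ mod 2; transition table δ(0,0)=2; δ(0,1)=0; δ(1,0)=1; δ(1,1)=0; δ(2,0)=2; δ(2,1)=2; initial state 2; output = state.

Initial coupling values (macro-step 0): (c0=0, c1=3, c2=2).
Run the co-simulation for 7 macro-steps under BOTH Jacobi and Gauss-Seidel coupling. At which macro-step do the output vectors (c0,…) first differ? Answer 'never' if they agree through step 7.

[Jacobi] macro 1: S0 reads c1=3 → after 2×micro: 5; S1 reads c1=3 → after 3×micro: 4; S2 reads c1=3 → after 1×micro: 2 ⇒ (c0=5, c1=4, c2=2)
[Jacobi] macro 2: S0 reads c1=4 → after 2×micro: 0; S1 reads c1=4 → after 3×micro: 3; S2 reads c1=4 → after 1×micro: 2 ⇒ (c0=0, c1=3, c2=2)
[Jacobi] macro 3: S0 reads c1=3 → after 2×micro: 5; S1 reads c1=3 → after 3×micro: 4; S2 reads c1=3 → after 1×micro: 2 ⇒ (c0=5, c1=4, c2=2)
[Jacobi] macro 4: S0 reads c1=4 → after 2×micro: 0; S1 reads c1=4 → after 3×micro: 3; S2 reads c1=4 → after 1×micro: 2 ⇒ (c0=0, c1=3, c2=2)
[Jacobi] macro 5: S0 reads c1=3 → after 2×micro: 5; S1 reads c1=3 → after 3×micro: 4; S2 reads c1=3 → after 1×micro: 2 ⇒ (c0=5, c1=4, c2=2)
[Jacobi] macro 6: S0 reads c1=4 → after 2×micro: 0; S1 reads c1=4 → after 3×micro: 3; S2 reads c1=4 → after 1×micro: 2 ⇒ (c0=0, c1=3, c2=2)
[Jacobi] macro 7: S0 reads c1=3 → after 2×micro: 5; S1 reads c1=3 → after 3×micro: 4; S2 reads c1=3 → after 1×micro: 2 ⇒ (c0=5, c1=4, c2=2)
[Gauss-Seidel] macro 1: S0 reads c1=3 → after 2×micro: 5; S1 reads c1=3 → after 3×micro: 4; S2 reads c1=4 → after 1×micro: 2 ⇒ (c0=5, c1=4, c2=2)
[Gauss-Seidel] macro 2: S0 reads c1=4 → after 2×micro: 0; S1 reads c1=4 → after 3×micro: 3; S2 reads c1=3 → after 1×micro: 2 ⇒ (c0=0, c1=3, c2=2)
[Gauss-Seidel] macro 3: S0 reads c1=3 → after 2×micro: 5; S1 reads c1=3 → after 3×micro: 4; S2 reads c1=4 → after 1×micro: 2 ⇒ (c0=5, c1=4, c2=2)
[Gauss-Seidel] macro 4: S0 reads c1=4 → after 2×micro: 0; S1 reads c1=4 → after 3×micro: 3; S2 reads c1=3 → after 1×micro: 2 ⇒ (c0=0, c1=3, c2=2)
[Gauss-Seidel] macro 5: S0 reads c1=3 → after 2×micro: 5; S1 reads c1=3 → after 3×micro: 4; S2 reads c1=4 → after 1×micro: 2 ⇒ (c0=5, c1=4, c2=2)
[Gauss-Seidel] macro 6: S0 reads c1=4 → after 2×micro: 0; S1 reads c1=4 → after 3×micro: 3; S2 reads c1=3 → after 1×micro: 2 ⇒ (c0=0, c1=3, c2=2)
[Gauss-Seidel] macro 7: S0 reads c1=3 → after 2×micro: 5; S1 reads c1=3 → after 3×micro: 4; S2 reads c1=4 → after 1×micro: 2 ⇒ (c0=5, c1=4, c2=2)

first divergence at macro-step: never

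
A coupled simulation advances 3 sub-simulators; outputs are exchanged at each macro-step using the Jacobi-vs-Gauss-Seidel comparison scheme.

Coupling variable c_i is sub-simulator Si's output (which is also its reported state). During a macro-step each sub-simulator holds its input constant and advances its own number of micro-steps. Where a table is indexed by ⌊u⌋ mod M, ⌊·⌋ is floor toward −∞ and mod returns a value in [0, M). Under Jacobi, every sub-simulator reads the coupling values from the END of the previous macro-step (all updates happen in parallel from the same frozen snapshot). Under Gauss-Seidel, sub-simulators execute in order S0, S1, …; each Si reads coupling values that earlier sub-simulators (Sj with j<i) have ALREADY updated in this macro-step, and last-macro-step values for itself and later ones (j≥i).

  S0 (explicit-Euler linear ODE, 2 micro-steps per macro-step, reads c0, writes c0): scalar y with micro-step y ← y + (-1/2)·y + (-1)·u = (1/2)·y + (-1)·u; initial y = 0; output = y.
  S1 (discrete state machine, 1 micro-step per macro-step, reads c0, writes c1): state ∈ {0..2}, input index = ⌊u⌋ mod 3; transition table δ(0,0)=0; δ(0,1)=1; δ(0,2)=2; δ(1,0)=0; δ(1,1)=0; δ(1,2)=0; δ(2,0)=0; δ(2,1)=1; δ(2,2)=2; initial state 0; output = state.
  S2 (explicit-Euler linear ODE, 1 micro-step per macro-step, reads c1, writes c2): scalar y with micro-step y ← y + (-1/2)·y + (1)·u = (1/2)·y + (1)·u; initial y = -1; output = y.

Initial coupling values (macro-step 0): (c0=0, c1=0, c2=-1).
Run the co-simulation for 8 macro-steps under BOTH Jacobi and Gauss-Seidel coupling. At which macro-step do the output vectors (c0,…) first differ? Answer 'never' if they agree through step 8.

first divergence at macro-step: never

[Jacobi] macro 1: S0 reads c0=0 → after 2×micro: 0; S1 reads c0=0 → after 1×micro: 0; S2 reads c1=0 → after 1×micro: -1/2 ⇒ (c0=0, c1=0, c2=-1/2)
[Jacobi] macro 2: S0 reads c0=0 → after 2×micro: 0; S1 reads c0=0 → after 1×micro: 0; S2 reads c1=0 → after 1×micro: -1/4 ⇒ (c0=0, c1=0, c2=-1/4)
[Jacobi] macro 3: S0 reads c0=0 → after 2×micro: 0; S1 reads c0=0 → after 1×micro: 0; S2 reads c1=0 → after 1×micro: -1/8 ⇒ (c0=0, c1=0, c2=-1/8)
[Jacobi] macro 4: S0 reads c0=0 → after 2×micro: 0; S1 reads c0=0 → after 1×micro: 0; S2 reads c1=0 → after 1×micro: -1/16 ⇒ (c0=0, c1=0, c2=-1/16)
[Jacobi] macro 5: S0 reads c0=0 → after 2×micro: 0; S1 reads c0=0 → after 1×micro: 0; S2 reads c1=0 → after 1×micro: -1/32 ⇒ (c0=0, c1=0, c2=-1/32)
[Jacobi] macro 6: S0 reads c0=0 → after 2×micro: 0; S1 reads c0=0 → after 1×micro: 0; S2 reads c1=0 → after 1×micro: -1/64 ⇒ (c0=0, c1=0, c2=-1/64)
[Jacobi] macro 7: S0 reads c0=0 → after 2×micro: 0; S1 reads c0=0 → after 1×micro: 0; S2 reads c1=0 → after 1×micro: -1/128 ⇒ (c0=0, c1=0, c2=-1/128)
[Jacobi] macro 8: S0 reads c0=0 → after 2×micro: 0; S1 reads c0=0 → after 1×micro: 0; S2 reads c1=0 → after 1×micro: -1/256 ⇒ (c0=0, c1=0, c2=-1/256)
[Gauss-Seidel] macro 1: S0 reads c0=0 → after 2×micro: 0; S1 reads c0=0 → after 1×micro: 0; S2 reads c1=0 → after 1×micro: -1/2 ⇒ (c0=0, c1=0, c2=-1/2)
[Gauss-Seidel] macro 2: S0 reads c0=0 → after 2×micro: 0; S1 reads c0=0 → after 1×micro: 0; S2 reads c1=0 → after 1×micro: -1/4 ⇒ (c0=0, c1=0, c2=-1/4)
[Gauss-Seidel] macro 3: S0 reads c0=0 → after 2×micro: 0; S1 reads c0=0 → after 1×micro: 0; S2 reads c1=0 → after 1×micro: -1/8 ⇒ (c0=0, c1=0, c2=-1/8)
[Gauss-Seidel] macro 4: S0 reads c0=0 → after 2×micro: 0; S1 reads c0=0 → after 1×micro: 0; S2 reads c1=0 → after 1×micro: -1/16 ⇒ (c0=0, c1=0, c2=-1/16)
[Gauss-Seidel] macro 5: S0 reads c0=0 → after 2×micro: 0; S1 reads c0=0 → after 1×micro: 0; S2 reads c1=0 → after 1×micro: -1/32 ⇒ (c0=0, c1=0, c2=-1/32)
[Gauss-Seidel] macro 6: S0 reads c0=0 → after 2×micro: 0; S1 reads c0=0 → after 1×micro: 0; S2 reads c1=0 → after 1×micro: -1/64 ⇒ (c0=0, c1=0, c2=-1/64)
[Gauss-Seidel] macro 7: S0 reads c0=0 → after 2×micro: 0; S1 reads c0=0 → after 1×micro: 0; S2 reads c1=0 → after 1×micro: -1/128 ⇒ (c0=0, c1=0, c2=-1/128)
[Gauss-Seidel] macro 8: S0 reads c0=0 → after 2×micro: 0; S1 reads c0=0 → after 1×micro: 0; S2 reads c1=0 → after 1×micro: -1/256 ⇒ (c0=0, c1=0, c2=-1/256)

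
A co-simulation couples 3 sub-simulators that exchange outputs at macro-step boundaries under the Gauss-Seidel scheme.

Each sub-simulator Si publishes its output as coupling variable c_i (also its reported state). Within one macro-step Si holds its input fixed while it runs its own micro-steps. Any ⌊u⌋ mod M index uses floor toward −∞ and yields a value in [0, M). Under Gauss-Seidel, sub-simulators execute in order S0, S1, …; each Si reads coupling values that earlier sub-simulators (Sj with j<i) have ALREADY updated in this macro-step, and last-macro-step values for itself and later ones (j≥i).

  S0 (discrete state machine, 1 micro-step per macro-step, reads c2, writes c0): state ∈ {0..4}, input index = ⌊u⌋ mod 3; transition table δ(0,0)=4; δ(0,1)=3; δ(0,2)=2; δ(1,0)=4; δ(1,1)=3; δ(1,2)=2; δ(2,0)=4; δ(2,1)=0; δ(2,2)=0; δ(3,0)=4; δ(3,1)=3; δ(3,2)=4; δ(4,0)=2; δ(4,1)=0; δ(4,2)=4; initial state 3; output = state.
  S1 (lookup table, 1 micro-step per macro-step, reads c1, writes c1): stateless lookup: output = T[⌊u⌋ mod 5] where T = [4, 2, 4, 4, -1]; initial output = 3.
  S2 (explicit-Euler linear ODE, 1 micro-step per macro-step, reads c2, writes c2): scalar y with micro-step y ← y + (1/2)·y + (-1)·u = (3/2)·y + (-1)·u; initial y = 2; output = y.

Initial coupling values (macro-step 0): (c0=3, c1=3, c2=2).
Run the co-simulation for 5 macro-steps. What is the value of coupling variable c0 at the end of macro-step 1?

macro 1: S0 reads c2=2 → after 1×micro: 4; S1 reads c1=3 → after 1×micro: 4; S2 reads c2=2 → after 1×micro: 1 ⇒ (c0=4, c1=4, c2=1)
macro 2: S0 reads c2=1 → after 1×micro: 0; S1 reads c1=4 → after 1×micro: -1; S2 reads c2=1 → after 1×micro: 1/2 ⇒ (c0=0, c1=-1, c2=1/2)
macro 3: S0 reads c2=1/2 → after 1×micro: 4; S1 reads c1=-1 → after 1×micro: -1; S2 reads c2=1/2 → after 1×micro: 1/4 ⇒ (c0=4, c1=-1, c2=1/4)
macro 4: S0 reads c2=1/4 → after 1×micro: 2; S1 reads c1=-1 → after 1×micro: -1; S2 reads c2=1/4 → after 1×micro: 1/8 ⇒ (c0=2, c1=-1, c2=1/8)
macro 5: S0 reads c2=1/8 → after 1×micro: 4; S1 reads c1=-1 → after 1×micro: -1; S2 reads c2=1/8 → after 1×micro: 1/16 ⇒ (c0=4, c1=-1, c2=1/16)

c0 at macro-step 1 = 4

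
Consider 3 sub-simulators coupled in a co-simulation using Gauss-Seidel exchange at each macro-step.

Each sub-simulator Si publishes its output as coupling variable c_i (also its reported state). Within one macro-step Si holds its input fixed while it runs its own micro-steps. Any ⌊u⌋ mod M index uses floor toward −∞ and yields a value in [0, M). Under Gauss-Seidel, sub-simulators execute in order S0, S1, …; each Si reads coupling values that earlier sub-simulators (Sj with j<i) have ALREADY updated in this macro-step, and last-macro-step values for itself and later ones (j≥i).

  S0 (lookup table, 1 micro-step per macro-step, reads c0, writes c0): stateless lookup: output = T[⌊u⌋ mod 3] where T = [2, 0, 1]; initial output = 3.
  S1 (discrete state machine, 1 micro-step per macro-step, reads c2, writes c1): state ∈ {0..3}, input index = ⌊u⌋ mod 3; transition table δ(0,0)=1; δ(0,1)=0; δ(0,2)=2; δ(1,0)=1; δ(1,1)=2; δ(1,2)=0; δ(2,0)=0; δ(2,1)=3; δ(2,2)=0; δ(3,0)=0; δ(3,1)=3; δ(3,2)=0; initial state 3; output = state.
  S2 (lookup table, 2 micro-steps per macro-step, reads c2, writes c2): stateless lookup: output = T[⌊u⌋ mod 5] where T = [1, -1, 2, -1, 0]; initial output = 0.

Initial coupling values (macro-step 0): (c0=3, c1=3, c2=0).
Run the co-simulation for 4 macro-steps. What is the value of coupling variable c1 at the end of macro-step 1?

macro 1: S0 reads c0=3 → after 1×micro: 2; S1 reads c2=0 → after 1×micro: 0; S2 reads c2=0 → after 2×micro: 1 ⇒ (c0=2, c1=0, c2=1)
macro 2: S0 reads c0=2 → after 1×micro: 1; S1 reads c2=1 → after 1×micro: 0; S2 reads c2=1 → after 2×micro: -1 ⇒ (c0=1, c1=0, c2=-1)
macro 3: S0 reads c0=1 → after 1×micro: 0; S1 reads c2=-1 → after 1×micro: 2; S2 reads c2=-1 → after 2×micro: 0 ⇒ (c0=0, c1=2, c2=0)
macro 4: S0 reads c0=0 → after 1×micro: 2; S1 reads c2=0 → after 1×micro: 0; S2 reads c2=0 → after 2×micro: 1 ⇒ (c0=2, c1=0, c2=1)

c1 at macro-step 1 = 0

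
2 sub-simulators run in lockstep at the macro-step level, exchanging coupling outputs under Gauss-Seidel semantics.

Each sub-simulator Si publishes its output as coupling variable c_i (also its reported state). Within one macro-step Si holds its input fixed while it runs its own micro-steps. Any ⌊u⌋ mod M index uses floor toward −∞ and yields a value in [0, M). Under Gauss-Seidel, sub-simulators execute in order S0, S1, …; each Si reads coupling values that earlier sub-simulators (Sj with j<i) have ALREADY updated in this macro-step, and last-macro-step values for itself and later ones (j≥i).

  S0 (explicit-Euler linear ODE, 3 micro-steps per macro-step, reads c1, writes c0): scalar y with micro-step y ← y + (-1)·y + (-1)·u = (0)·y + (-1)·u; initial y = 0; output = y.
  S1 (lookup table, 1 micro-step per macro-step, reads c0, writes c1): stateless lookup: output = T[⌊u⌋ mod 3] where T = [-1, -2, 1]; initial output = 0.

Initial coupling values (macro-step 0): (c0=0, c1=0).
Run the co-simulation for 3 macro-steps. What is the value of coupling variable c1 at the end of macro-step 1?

c1 at macro-step 1 = -1

macro 1: S0 reads c1=0 → after 3×micro: 0; S1 reads c0=0 → after 1×micro: -1 ⇒ (c0=0, c1=-1)
macro 2: S0 reads c1=-1 → after 3×micro: 1; S1 reads c0=1 → after 1×micro: -2 ⇒ (c0=1, c1=-2)
macro 3: S0 reads c1=-2 → after 3×micro: 2; S1 reads c0=2 → after 1×micro: 1 ⇒ (c0=2, c1=1)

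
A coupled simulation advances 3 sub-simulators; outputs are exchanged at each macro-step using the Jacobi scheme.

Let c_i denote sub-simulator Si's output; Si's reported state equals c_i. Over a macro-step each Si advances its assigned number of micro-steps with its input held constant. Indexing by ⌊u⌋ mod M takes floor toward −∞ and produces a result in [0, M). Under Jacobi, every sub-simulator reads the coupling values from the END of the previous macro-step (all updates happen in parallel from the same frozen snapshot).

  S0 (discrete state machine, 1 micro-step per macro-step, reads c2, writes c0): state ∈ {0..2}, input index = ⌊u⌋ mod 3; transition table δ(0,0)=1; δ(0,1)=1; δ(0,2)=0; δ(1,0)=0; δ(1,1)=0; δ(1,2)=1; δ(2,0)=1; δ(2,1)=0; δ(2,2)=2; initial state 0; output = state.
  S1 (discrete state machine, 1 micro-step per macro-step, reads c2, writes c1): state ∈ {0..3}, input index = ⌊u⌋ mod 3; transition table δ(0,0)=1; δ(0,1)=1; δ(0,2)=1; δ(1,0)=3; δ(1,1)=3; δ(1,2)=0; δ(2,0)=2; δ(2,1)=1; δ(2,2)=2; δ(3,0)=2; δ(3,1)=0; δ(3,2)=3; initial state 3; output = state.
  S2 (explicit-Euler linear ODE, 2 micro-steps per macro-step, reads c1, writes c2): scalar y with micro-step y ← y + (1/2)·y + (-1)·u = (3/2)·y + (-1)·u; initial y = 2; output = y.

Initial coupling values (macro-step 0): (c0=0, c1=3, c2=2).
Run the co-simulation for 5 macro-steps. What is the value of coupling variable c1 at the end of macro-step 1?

macro 1: S0 reads c2=2 → after 1×micro: 0; S1 reads c2=2 → after 1×micro: 3; S2 reads c1=3 → after 2×micro: -3 ⇒ (c0=0, c1=3, c2=-3)
macro 2: S0 reads c2=-3 → after 1×micro: 1; S1 reads c2=-3 → after 1×micro: 2; S2 reads c1=3 → after 2×micro: -57/4 ⇒ (c0=1, c1=2, c2=-57/4)
macro 3: S0 reads c2=-57/4 → after 1×micro: 0; S1 reads c2=-57/4 → after 1×micro: 2; S2 reads c1=2 → after 2×micro: -593/16 ⇒ (c0=0, c1=2, c2=-593/16)
macro 4: S0 reads c2=-593/16 → after 1×micro: 1; S1 reads c2=-593/16 → after 1×micro: 1; S2 reads c1=2 → after 2×micro: -5657/64 ⇒ (c0=1, c1=1, c2=-5657/64)
macro 5: S0 reads c2=-5657/64 → after 1×micro: 0; S1 reads c2=-5657/64 → after 1×micro: 3; S2 reads c1=1 → after 2×micro: -51553/256 ⇒ (c0=0, c1=3, c2=-51553/256)

c1 at macro-step 1 = 3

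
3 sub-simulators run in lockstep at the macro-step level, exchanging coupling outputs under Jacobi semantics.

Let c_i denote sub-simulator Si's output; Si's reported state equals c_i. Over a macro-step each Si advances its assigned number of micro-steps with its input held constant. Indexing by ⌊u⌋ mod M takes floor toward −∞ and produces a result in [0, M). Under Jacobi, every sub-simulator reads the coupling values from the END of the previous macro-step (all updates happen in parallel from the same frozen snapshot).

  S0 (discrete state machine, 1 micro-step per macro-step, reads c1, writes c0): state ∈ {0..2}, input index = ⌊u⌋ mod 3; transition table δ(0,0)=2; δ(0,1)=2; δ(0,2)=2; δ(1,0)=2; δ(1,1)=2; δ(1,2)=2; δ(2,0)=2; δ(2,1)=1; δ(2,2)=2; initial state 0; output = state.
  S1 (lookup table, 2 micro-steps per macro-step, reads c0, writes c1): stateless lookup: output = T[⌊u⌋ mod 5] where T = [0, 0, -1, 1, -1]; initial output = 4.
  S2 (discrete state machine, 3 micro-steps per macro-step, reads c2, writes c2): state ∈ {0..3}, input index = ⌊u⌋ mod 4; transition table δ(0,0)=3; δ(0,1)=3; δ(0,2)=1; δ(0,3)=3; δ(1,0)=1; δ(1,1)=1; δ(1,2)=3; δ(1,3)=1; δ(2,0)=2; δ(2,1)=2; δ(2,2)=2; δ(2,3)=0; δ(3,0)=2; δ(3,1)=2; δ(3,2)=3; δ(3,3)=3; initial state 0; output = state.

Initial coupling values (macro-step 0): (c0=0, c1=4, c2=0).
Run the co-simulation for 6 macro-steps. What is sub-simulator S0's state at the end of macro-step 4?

macro 1: S0 reads c1=4 → after 1×micro: 2; S1 reads c0=0 → after 2×micro: 0; S2 reads c2=0 → after 3×micro: 2 ⇒ (c0=2, c1=0, c2=2)
macro 2: S0 reads c1=0 → after 1×micro: 2; S1 reads c0=2 → after 2×micro: -1; S2 reads c2=2 → after 3×micro: 2 ⇒ (c0=2, c1=-1, c2=2)
macro 3: S0 reads c1=-1 → after 1×micro: 2; S1 reads c0=2 → after 2×micro: -1; S2 reads c2=2 → after 3×micro: 2 ⇒ (c0=2, c1=-1, c2=2)
macro 4: S0 reads c1=-1 → after 1×micro: 2; S1 reads c0=2 → after 2×micro: -1; S2 reads c2=2 → after 3×micro: 2 ⇒ (c0=2, c1=-1, c2=2)
macro 5: S0 reads c1=-1 → after 1×micro: 2; S1 reads c0=2 → after 2×micro: -1; S2 reads c2=2 → after 3×micro: 2 ⇒ (c0=2, c1=-1, c2=2)
macro 6: S0 reads c1=-1 → after 1×micro: 2; S1 reads c0=2 → after 2×micro: -1; S2 reads c2=2 → after 3×micro: 2 ⇒ (c0=2, c1=-1, c2=2)

S0 state at macro-step 4 = 2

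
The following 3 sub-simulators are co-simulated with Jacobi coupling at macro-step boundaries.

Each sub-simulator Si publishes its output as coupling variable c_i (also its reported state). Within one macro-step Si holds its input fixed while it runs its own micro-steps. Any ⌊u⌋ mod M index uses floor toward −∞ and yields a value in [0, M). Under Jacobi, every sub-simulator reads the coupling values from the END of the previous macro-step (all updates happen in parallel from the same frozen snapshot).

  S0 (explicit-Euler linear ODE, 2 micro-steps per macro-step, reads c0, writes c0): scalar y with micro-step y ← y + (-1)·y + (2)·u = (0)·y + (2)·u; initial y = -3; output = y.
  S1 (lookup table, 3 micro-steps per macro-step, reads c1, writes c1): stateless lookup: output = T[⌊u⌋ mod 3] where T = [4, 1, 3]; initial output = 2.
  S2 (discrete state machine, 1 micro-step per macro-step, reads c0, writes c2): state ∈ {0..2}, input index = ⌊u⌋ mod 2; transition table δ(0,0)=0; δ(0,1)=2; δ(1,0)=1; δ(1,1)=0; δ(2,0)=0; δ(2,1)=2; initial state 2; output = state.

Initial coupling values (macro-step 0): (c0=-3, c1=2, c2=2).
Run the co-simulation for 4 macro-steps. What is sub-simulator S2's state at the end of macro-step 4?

S2 state at macro-step 4 = 0

macro 1: S0 reads c0=-3 → after 2×micro: -6; S1 reads c1=2 → after 3×micro: 3; S2 reads c0=-3 → after 1×micro: 2 ⇒ (c0=-6, c1=3, c2=2)
macro 2: S0 reads c0=-6 → after 2×micro: -12; S1 reads c1=3 → after 3×micro: 4; S2 reads c0=-6 → after 1×micro: 0 ⇒ (c0=-12, c1=4, c2=0)
macro 3: S0 reads c0=-12 → after 2×micro: -24; S1 reads c1=4 → after 3×micro: 1; S2 reads c0=-12 → after 1×micro: 0 ⇒ (c0=-24, c1=1, c2=0)
macro 4: S0 reads c0=-24 → after 2×micro: -48; S1 reads c1=1 → after 3×micro: 1; S2 reads c0=-24 → after 1×micro: 0 ⇒ (c0=-48, c1=1, c2=0)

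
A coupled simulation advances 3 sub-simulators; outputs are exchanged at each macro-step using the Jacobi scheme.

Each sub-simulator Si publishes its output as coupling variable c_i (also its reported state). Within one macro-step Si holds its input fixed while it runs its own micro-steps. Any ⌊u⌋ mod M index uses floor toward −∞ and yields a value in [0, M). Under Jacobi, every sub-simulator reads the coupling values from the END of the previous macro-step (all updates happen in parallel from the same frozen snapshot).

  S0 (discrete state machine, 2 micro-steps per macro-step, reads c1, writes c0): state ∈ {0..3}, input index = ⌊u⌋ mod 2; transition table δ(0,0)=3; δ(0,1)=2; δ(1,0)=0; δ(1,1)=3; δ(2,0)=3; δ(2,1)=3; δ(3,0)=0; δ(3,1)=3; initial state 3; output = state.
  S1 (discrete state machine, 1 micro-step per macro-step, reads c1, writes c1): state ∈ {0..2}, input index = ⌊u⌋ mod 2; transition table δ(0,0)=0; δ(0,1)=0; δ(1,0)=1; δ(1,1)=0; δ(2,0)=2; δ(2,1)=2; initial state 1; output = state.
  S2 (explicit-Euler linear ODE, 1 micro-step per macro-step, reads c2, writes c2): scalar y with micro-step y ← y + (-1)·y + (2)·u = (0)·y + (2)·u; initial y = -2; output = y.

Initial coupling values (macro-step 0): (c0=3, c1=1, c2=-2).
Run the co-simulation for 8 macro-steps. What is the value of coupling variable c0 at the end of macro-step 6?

macro 1: S0 reads c1=1 → after 2×micro: 3; S1 reads c1=1 → after 1×micro: 0; S2 reads c2=-2 → after 1×micro: -4 ⇒ (c0=3, c1=0, c2=-4)
macro 2: S0 reads c1=0 → after 2×micro: 3; S1 reads c1=0 → after 1×micro: 0; S2 reads c2=-4 → after 1×micro: -8 ⇒ (c0=3, c1=0, c2=-8)
macro 3: S0 reads c1=0 → after 2×micro: 3; S1 reads c1=0 → after 1×micro: 0; S2 reads c2=-8 → after 1×micro: -16 ⇒ (c0=3, c1=0, c2=-16)
macro 4: S0 reads c1=0 → after 2×micro: 3; S1 reads c1=0 → after 1×micro: 0; S2 reads c2=-16 → after 1×micro: -32 ⇒ (c0=3, c1=0, c2=-32)
macro 5: S0 reads c1=0 → after 2×micro: 3; S1 reads c1=0 → after 1×micro: 0; S2 reads c2=-32 → after 1×micro: -64 ⇒ (c0=3, c1=0, c2=-64)
macro 6: S0 reads c1=0 → after 2×micro: 3; S1 reads c1=0 → after 1×micro: 0; S2 reads c2=-64 → after 1×micro: -128 ⇒ (c0=3, c1=0, c2=-128)
macro 7: S0 reads c1=0 → after 2×micro: 3; S1 reads c1=0 → after 1×micro: 0; S2 reads c2=-128 → after 1×micro: -256 ⇒ (c0=3, c1=0, c2=-256)
macro 8: S0 reads c1=0 → after 2×micro: 3; S1 reads c1=0 → after 1×micro: 0; S2 reads c2=-256 → after 1×micro: -512 ⇒ (c0=3, c1=0, c2=-512)

c0 at macro-step 6 = 3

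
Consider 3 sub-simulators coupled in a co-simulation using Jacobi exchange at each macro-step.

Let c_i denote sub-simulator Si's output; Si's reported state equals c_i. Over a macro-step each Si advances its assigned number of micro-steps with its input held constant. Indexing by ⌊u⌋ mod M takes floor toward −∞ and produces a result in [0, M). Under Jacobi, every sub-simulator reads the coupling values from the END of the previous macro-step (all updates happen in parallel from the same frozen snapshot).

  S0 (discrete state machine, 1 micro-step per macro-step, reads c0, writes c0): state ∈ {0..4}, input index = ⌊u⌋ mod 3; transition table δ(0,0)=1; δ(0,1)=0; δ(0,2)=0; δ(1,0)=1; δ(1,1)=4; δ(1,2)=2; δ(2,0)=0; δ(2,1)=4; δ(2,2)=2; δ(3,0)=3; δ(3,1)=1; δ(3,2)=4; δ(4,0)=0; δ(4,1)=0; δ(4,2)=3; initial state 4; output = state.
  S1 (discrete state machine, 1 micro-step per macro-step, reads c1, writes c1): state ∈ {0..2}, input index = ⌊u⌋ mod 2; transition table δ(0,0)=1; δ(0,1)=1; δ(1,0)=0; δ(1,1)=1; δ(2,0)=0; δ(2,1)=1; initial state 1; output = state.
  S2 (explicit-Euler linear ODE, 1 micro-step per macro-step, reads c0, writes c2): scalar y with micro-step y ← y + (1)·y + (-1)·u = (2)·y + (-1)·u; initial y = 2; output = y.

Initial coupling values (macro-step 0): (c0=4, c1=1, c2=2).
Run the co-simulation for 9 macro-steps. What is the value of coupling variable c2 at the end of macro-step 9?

c2 at macro-step 9 = -217

macro 1: S0 reads c0=4 → after 1×micro: 0; S1 reads c1=1 → after 1×micro: 1; S2 reads c0=4 → after 1×micro: 0 ⇒ (c0=0, c1=1, c2=0)
macro 2: S0 reads c0=0 → after 1×micro: 1; S1 reads c1=1 → after 1×micro: 1; S2 reads c0=0 → after 1×micro: 0 ⇒ (c0=1, c1=1, c2=0)
macro 3: S0 reads c0=1 → after 1×micro: 4; S1 reads c1=1 → after 1×micro: 1; S2 reads c0=1 → after 1×micro: -1 ⇒ (c0=4, c1=1, c2=-1)
macro 4: S0 reads c0=4 → after 1×micro: 0; S1 reads c1=1 → after 1×micro: 1; S2 reads c0=4 → after 1×micro: -6 ⇒ (c0=0, c1=1, c2=-6)
macro 5: S0 reads c0=0 → after 1×micro: 1; S1 reads c1=1 → after 1×micro: 1; S2 reads c0=0 → after 1×micro: -12 ⇒ (c0=1, c1=1, c2=-12)
macro 6: S0 reads c0=1 → after 1×micro: 4; S1 reads c1=1 → after 1×micro: 1; S2 reads c0=1 → after 1×micro: -25 ⇒ (c0=4, c1=1, c2=-25)
macro 7: S0 reads c0=4 → after 1×micro: 0; S1 reads c1=1 → after 1×micro: 1; S2 reads c0=4 → after 1×micro: -54 ⇒ (c0=0, c1=1, c2=-54)
macro 8: S0 reads c0=0 → after 1×micro: 1; S1 reads c1=1 → after 1×micro: 1; S2 reads c0=0 → after 1×micro: -108 ⇒ (c0=1, c1=1, c2=-108)
macro 9: S0 reads c0=1 → after 1×micro: 4; S1 reads c1=1 → after 1×micro: 1; S2 reads c0=1 → after 1×micro: -217 ⇒ (c0=4, c1=1, c2=-217)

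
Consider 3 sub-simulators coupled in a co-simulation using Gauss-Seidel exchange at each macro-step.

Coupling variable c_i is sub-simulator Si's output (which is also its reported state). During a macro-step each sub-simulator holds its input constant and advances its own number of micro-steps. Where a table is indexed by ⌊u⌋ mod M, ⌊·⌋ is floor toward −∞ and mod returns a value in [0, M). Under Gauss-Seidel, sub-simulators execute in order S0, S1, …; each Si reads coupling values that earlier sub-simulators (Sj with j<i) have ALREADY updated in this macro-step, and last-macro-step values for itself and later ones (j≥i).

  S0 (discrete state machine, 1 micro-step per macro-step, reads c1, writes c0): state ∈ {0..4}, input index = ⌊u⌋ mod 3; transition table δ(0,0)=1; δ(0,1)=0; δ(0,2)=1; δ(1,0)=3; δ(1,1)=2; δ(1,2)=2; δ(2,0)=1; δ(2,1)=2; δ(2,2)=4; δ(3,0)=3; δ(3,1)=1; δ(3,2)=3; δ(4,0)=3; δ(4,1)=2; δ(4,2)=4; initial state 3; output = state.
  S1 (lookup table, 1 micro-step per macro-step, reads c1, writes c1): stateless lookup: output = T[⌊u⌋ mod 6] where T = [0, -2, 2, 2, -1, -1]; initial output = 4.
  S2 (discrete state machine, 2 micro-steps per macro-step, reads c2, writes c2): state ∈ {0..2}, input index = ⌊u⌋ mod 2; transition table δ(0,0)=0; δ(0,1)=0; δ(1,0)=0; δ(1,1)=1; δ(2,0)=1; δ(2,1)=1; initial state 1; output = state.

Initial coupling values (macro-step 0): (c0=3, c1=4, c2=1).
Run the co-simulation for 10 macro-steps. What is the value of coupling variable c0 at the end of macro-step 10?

c0 at macro-step 10 = 4

macro 1: S0 reads c1=4 → after 1×micro: 1; S1 reads c1=4 → after 1×micro: -1; S2 reads c2=1 → after 2×micro: 1 ⇒ (c0=1, c1=-1, c2=1)
macro 2: S0 reads c1=-1 → after 1×micro: 2; S1 reads c1=-1 → after 1×micro: -1; S2 reads c2=1 → after 2×micro: 1 ⇒ (c0=2, c1=-1, c2=1)
macro 3: S0 reads c1=-1 → after 1×micro: 4; S1 reads c1=-1 → after 1×micro: -1; S2 reads c2=1 → after 2×micro: 1 ⇒ (c0=4, c1=-1, c2=1)
macro 4: S0 reads c1=-1 → after 1×micro: 4; S1 reads c1=-1 → after 1×micro: -1; S2 reads c2=1 → after 2×micro: 1 ⇒ (c0=4, c1=-1, c2=1)
macro 5: S0 reads c1=-1 → after 1×micro: 4; S1 reads c1=-1 → after 1×micro: -1; S2 reads c2=1 → after 2×micro: 1 ⇒ (c0=4, c1=-1, c2=1)
macro 6: S0 reads c1=-1 → after 1×micro: 4; S1 reads c1=-1 → after 1×micro: -1; S2 reads c2=1 → after 2×micro: 1 ⇒ (c0=4, c1=-1, c2=1)
macro 7: S0 reads c1=-1 → after 1×micro: 4; S1 reads c1=-1 → after 1×micro: -1; S2 reads c2=1 → after 2×micro: 1 ⇒ (c0=4, c1=-1, c2=1)
macro 8: S0 reads c1=-1 → after 1×micro: 4; S1 reads c1=-1 → after 1×micro: -1; S2 reads c2=1 → after 2×micro: 1 ⇒ (c0=4, c1=-1, c2=1)
macro 9: S0 reads c1=-1 → after 1×micro: 4; S1 reads c1=-1 → after 1×micro: -1; S2 reads c2=1 → after 2×micro: 1 ⇒ (c0=4, c1=-1, c2=1)
macro 10: S0 reads c1=-1 → after 1×micro: 4; S1 reads c1=-1 → after 1×micro: -1; S2 reads c2=1 → after 2×micro: 1 ⇒ (c0=4, c1=-1, c2=1)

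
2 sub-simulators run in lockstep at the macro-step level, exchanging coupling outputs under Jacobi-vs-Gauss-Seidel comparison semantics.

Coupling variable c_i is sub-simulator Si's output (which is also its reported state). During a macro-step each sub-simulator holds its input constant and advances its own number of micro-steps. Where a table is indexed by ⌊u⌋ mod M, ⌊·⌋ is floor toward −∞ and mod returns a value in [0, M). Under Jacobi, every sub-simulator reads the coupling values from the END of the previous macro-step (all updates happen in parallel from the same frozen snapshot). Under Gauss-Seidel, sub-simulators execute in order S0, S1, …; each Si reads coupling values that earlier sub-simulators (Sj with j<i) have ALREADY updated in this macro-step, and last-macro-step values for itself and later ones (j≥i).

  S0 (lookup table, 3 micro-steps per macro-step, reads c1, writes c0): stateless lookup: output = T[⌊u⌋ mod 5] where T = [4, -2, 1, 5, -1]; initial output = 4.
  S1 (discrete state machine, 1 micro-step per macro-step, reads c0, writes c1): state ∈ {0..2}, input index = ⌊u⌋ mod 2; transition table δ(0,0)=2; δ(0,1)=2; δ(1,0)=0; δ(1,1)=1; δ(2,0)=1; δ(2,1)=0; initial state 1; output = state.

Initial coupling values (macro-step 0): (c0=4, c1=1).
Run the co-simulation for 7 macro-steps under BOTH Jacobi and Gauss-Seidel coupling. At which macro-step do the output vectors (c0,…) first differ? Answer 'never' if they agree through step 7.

[Jacobi] macro 1: S0 reads c1=1 → after 3×micro: -2; S1 reads c0=4 → after 1×micro: 0 ⇒ (c0=-2, c1=0)
[Jacobi] macro 2: S0 reads c1=0 → after 3×micro: 4; S1 reads c0=-2 → after 1×micro: 2 ⇒ (c0=4, c1=2)
[Jacobi] macro 3: S0 reads c1=2 → after 3×micro: 1; S1 reads c0=4 → after 1×micro: 1 ⇒ (c0=1, c1=1)
[Jacobi] macro 4: S0 reads c1=1 → after 3×micro: -2; S1 reads c0=1 → after 1×micro: 1 ⇒ (c0=-2, c1=1)
[Jacobi] macro 5: S0 reads c1=1 → after 3×micro: -2; S1 reads c0=-2 → after 1×micro: 0 ⇒ (c0=-2, c1=0)
[Jacobi] macro 6: S0 reads c1=0 → after 3×micro: 4; S1 reads c0=-2 → after 1×micro: 2 ⇒ (c0=4, c1=2)
[Jacobi] macro 7: S0 reads c1=2 → after 3×micro: 1; S1 reads c0=4 → after 1×micro: 1 ⇒ (c0=1, c1=1)
[Gauss-Seidel] macro 1: S0 reads c1=1 → after 3×micro: -2; S1 reads c0=-2 → after 1×micro: 0 ⇒ (c0=-2, c1=0)
[Gauss-Seidel] macro 2: S0 reads c1=0 → after 3×micro: 4; S1 reads c0=4 → after 1×micro: 2 ⇒ (c0=4, c1=2)
[Gauss-Seidel] macro 3: S0 reads c1=2 → after 3×micro: 1; S1 reads c0=1 → after 1×micro: 0 ⇒ (c0=1, c1=0)
[Gauss-Seidel] macro 4: S0 reads c1=0 → after 3×micro: 4; S1 reads c0=4 → after 1×micro: 2 ⇒ (c0=4, c1=2)
[Gauss-Seidel] macro 5: S0 reads c1=2 → after 3×micro: 1; S1 reads c0=1 → after 1×micro: 0 ⇒ (c0=1, c1=0)
[Gauss-Seidel] macro 6: S0 reads c1=0 → after 3×micro: 4; S1 reads c0=4 → after 1×micro: 2 ⇒ (c0=4, c1=2)
[Gauss-Seidel] macro 7: S0 reads c1=2 → after 3×micro: 1; S1 reads c0=1 → after 1×micro: 0 ⇒ (c0=1, c1=0)

first divergence at macro-step: 3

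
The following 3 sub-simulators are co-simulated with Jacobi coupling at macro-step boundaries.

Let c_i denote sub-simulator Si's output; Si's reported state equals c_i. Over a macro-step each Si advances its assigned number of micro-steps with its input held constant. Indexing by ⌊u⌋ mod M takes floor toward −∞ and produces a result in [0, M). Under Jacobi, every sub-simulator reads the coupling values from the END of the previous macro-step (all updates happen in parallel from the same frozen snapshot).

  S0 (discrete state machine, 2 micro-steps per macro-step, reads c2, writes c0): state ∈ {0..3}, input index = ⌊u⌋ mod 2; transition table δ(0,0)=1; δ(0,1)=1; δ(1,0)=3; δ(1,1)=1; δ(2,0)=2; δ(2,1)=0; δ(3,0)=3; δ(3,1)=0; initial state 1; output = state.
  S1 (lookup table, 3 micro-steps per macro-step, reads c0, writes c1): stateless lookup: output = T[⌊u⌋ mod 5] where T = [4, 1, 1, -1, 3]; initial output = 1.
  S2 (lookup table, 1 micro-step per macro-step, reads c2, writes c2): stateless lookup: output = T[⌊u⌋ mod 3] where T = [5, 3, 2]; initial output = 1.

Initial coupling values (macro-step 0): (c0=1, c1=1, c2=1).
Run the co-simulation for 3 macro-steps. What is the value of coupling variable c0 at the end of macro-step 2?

macro 1: S0 reads c2=1 → after 2×micro: 1; S1 reads c0=1 → after 3×micro: 1; S2 reads c2=1 → after 1×micro: 3 ⇒ (c0=1, c1=1, c2=3)
macro 2: S0 reads c2=3 → after 2×micro: 1; S1 reads c0=1 → after 3×micro: 1; S2 reads c2=3 → after 1×micro: 5 ⇒ (c0=1, c1=1, c2=5)
macro 3: S0 reads c2=5 → after 2×micro: 1; S1 reads c0=1 → after 3×micro: 1; S2 reads c2=5 → after 1×micro: 2 ⇒ (c0=1, c1=1, c2=2)

c0 at macro-step 2 = 1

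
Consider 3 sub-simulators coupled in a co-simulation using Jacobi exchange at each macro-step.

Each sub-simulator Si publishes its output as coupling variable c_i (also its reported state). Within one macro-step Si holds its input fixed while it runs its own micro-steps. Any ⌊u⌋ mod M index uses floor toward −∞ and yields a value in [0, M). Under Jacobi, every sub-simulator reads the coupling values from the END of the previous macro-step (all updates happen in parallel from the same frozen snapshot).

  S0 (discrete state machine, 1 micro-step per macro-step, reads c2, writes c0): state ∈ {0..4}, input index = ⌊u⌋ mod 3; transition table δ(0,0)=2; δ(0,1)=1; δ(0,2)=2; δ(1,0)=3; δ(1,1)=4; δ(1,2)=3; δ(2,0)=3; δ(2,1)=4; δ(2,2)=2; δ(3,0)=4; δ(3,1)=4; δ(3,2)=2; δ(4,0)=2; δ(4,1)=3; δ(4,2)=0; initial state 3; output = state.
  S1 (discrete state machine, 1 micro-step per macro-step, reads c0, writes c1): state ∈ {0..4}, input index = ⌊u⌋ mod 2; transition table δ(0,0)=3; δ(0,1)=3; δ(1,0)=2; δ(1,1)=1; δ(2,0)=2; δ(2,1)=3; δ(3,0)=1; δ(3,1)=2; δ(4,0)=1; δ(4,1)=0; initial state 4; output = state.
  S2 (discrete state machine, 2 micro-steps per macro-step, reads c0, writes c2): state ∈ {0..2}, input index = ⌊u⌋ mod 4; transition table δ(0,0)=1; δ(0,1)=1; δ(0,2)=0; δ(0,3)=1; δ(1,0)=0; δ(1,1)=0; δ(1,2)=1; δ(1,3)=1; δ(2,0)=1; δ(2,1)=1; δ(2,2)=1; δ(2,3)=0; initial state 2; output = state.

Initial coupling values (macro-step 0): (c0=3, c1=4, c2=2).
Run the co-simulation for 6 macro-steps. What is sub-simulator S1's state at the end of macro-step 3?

macro 1: S0 reads c2=2 → after 1×micro: 2; S1 reads c0=3 → after 1×micro: 0; S2 reads c0=3 → after 2×micro: 1 ⇒ (c0=2, c1=0, c2=1)
macro 2: S0 reads c2=1 → after 1×micro: 4; S1 reads c0=2 → after 1×micro: 3; S2 reads c0=2 → after 2×micro: 1 ⇒ (c0=4, c1=3, c2=1)
macro 3: S0 reads c2=1 → after 1×micro: 3; S1 reads c0=4 → after 1×micro: 1; S2 reads c0=4 → after 2×micro: 1 ⇒ (c0=3, c1=1, c2=1)
macro 4: S0 reads c2=1 → after 1×micro: 4; S1 reads c0=3 → after 1×micro: 1; S2 reads c0=3 → after 2×micro: 1 ⇒ (c0=4, c1=1, c2=1)
macro 5: S0 reads c2=1 → after 1×micro: 3; S1 reads c0=4 → after 1×micro: 2; S2 reads c0=4 → after 2×micro: 1 ⇒ (c0=3, c1=2, c2=1)
macro 6: S0 reads c2=1 → after 1×micro: 4; S1 reads c0=3 → after 1×micro: 3; S2 reads c0=3 → after 2×micro: 1 ⇒ (c0=4, c1=3, c2=1)

S1 state at macro-step 3 = 1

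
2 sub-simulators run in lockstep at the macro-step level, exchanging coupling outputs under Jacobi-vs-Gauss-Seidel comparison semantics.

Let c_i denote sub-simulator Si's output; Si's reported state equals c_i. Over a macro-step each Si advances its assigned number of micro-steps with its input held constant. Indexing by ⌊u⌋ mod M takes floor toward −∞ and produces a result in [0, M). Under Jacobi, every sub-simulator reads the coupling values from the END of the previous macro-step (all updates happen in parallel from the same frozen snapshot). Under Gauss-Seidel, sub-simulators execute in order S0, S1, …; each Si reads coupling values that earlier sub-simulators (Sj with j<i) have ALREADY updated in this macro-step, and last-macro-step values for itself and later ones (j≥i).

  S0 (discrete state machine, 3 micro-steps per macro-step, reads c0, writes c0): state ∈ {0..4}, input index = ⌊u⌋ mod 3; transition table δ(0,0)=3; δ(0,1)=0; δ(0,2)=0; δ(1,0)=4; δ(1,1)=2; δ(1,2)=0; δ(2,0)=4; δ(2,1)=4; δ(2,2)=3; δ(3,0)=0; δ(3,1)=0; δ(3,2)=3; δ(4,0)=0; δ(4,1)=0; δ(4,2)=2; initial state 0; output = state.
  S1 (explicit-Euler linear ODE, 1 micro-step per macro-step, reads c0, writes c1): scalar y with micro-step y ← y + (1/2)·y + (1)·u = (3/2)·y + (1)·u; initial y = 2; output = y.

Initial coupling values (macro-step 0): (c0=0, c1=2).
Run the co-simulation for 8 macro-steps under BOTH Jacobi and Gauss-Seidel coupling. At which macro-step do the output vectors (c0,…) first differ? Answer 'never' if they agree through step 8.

[Jacobi] macro 1: S0 reads c0=0 → after 3×micro: 3; S1 reads c0=0 → after 1×micro: 3 ⇒ (c0=3, c1=3)
[Jacobi] macro 2: S0 reads c0=3 → after 3×micro: 0; S1 reads c0=3 → after 1×micro: 15/2 ⇒ (c0=0, c1=15/2)
[Jacobi] macro 3: S0 reads c0=0 → after 3×micro: 3; S1 reads c0=0 → after 1×micro: 45/4 ⇒ (c0=3, c1=45/4)
[Jacobi] macro 4: S0 reads c0=3 → after 3×micro: 0; S1 reads c0=3 → after 1×micro: 159/8 ⇒ (c0=0, c1=159/8)
[Jacobi] macro 5: S0 reads c0=0 → after 3×micro: 3; S1 reads c0=0 → after 1×micro: 477/16 ⇒ (c0=3, c1=477/16)
[Jacobi] macro 6: S0 reads c0=3 → after 3×micro: 0; S1 reads c0=3 → after 1×micro: 1527/32 ⇒ (c0=0, c1=1527/32)
[Jacobi] macro 7: S0 reads c0=0 → after 3×micro: 3; S1 reads c0=0 → after 1×micro: 4581/64 ⇒ (c0=3, c1=4581/64)
[Jacobi] macro 8: S0 reads c0=3 → after 3×micro: 0; S1 reads c0=3 → after 1×micro: 14127/128 ⇒ (c0=0, c1=14127/128)
[Gauss-Seidel] macro 1: S0 reads c0=0 → after 3×micro: 3; S1 reads c0=3 → after 1×micro: 6 ⇒ (c0=3, c1=6)
[Gauss-Seidel] macro 2: S0 reads c0=3 → after 3×micro: 0; S1 reads c0=0 → after 1×micro: 9 ⇒ (c0=0, c1=9)
[Gauss-Seidel] macro 3: S0 reads c0=0 → after 3×micro: 3; S1 reads c0=3 → after 1×micro: 33/2 ⇒ (c0=3, c1=33/2)
[Gauss-Seidel] macro 4: S0 reads c0=3 → after 3×micro: 0; S1 reads c0=0 → after 1×micro: 99/4 ⇒ (c0=0, c1=99/4)
[Gauss-Seidel] macro 5: S0 reads c0=0 → after 3×micro: 3; S1 reads c0=3 → after 1×micro: 321/8 ⇒ (c0=3, c1=321/8)
[Gauss-Seidel] macro 6: S0 reads c0=3 → after 3×micro: 0; S1 reads c0=0 → after 1×micro: 963/16 ⇒ (c0=0, c1=963/16)
[Gauss-Seidel] macro 7: S0 reads c0=0 → after 3×micro: 3; S1 reads c0=3 → after 1×micro: 2985/32 ⇒ (c0=3, c1=2985/32)
[Gauss-Seidel] macro 8: S0 reads c0=3 → after 3×micro: 0; S1 reads c0=0 → after 1×micro: 8955/64 ⇒ (c0=0, c1=8955/64)

first divergence at macro-step: 1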